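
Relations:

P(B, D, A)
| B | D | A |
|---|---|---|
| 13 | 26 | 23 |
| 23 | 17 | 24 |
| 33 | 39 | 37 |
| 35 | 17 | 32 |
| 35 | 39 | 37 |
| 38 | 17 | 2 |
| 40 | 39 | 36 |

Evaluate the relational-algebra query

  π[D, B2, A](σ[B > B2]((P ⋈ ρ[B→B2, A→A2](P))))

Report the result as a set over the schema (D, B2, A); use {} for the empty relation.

{(17, 23, 2), (17, 23, 32), (17, 35, 2), (39, 33, 36), (39, 33, 37), (39, 35, 36)}

ρ[B→B2, A→A2]: schema becomes (B2, D, A2); tuples unchanged.
Joining P and ρ[B→B2, A→A2](P) on D yields {(13, 26, 23, 13, 23), (23, 17, 24, 23, 24), (23, 17, 24, 35, 32), (23, 17, 24, 38, 2), (33, 39, 37, 33, 37), (33, 39, 37, 35, 37), (33, 39, 37, 40, 36), (35, 17, 32, 23, 24), (35, 17, 32, 35, 32), (35, 17, 32, 38, 2), (35, 39, 37, 33, 37), (35, 39, 37, 35, 37), (35, 39, 37, 40, 36), (38, 17, 2, 23, 24), (38, 17, 2, 35, 32), (38, 17, 2, 38, 2), (40, 39, 36, 33, 37), (40, 39, 36, 35, 37), (40, 39, 36, 40, 36)}.
σ[B > B2]: keep tuples satisfying B > B2 → {(35, 17, 32, 23, 24), (35, 39, 37, 33, 37), (38, 17, 2, 23, 24), (38, 17, 2, 35, 32), (40, 39, 36, 33, 37), (40, 39, 36, 35, 37)}
π_{D, B2, A} gives {(17, 23, 2), (17, 23, 32), (17, 35, 2), (39, 33, 36), (39, 33, 37), (39, 35, 36)}.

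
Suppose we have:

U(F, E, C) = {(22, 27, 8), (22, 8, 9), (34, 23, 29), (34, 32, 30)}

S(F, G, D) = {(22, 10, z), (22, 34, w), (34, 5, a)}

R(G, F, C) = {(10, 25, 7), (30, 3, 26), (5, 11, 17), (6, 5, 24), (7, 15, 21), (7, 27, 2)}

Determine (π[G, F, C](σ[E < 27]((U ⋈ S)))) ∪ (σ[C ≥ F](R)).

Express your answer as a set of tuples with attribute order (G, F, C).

Natural join on F: {(22, 27, 8, 10, z), (22, 27, 8, 34, w), (22, 8, 9, 10, z), (22, 8, 9, 34, w), (34, 23, 29, 5, a), (34, 32, 30, 5, a)}
Filtering on E < 27 leaves {(22, 8, 9, 10, z), (22, 8, 9, 34, w), (34, 23, 29, 5, a)}.
π_{G, F, C} gives {(10, 22, 9), (34, 22, 9), (5, 34, 29)}.
Filtering on C ≥ F leaves {(30, 3, 26), (5, 11, 17), (6, 5, 24), (7, 15, 21)}.
Union: {(10, 22, 9), (34, 22, 9), (5, 34, 29)} with {(30, 3, 26), (5, 11, 17), (6, 5, 24), (7, 15, 21)} → {(10, 22, 9), (30, 3, 26), (34, 22, 9), (5, 11, 17), (5, 34, 29), (6, 5, 24), (7, 15, 21)}

{(10, 22, 9), (30, 3, 26), (34, 22, 9), (5, 11, 17), (5, 34, 29), (6, 5, 24), (7, 15, 21)}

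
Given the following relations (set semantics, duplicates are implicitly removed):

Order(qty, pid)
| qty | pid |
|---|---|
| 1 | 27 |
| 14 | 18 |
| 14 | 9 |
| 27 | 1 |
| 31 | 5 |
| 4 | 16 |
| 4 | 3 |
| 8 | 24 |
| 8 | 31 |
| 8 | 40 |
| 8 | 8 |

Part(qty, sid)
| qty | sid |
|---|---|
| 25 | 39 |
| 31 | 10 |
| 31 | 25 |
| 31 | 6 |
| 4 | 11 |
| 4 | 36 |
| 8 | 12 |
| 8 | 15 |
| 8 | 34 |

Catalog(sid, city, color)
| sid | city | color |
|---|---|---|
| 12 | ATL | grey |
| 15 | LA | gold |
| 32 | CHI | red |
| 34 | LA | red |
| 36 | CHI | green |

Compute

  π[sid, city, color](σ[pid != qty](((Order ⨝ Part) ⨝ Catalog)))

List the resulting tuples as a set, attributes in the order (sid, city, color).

Joining Order and Part on qty yields {(31, 5, 10), (31, 5, 25), (31, 5, 6), (4, 16, 11), (4, 16, 36), (4, 3, 11), (4, 3, 36), (8, 24, 12), (8, 24, 15), (8, 24, 34), (8, 31, 12), (8, 31, 15), (8, 31, 34), (8, 40, 12), (8, 40, 15), (8, 40, 34), (8, 8, 12), (8, 8, 15), (8, 8, 34)}.
Joining (Order ⨝ Part) and Catalog on sid yields {(4, 16, 36, CHI, green), (4, 3, 36, CHI, green), (8, 24, 12, ATL, grey), (8, 24, 15, LA, gold), (8, 24, 34, LA, red), (8, 31, 12, ATL, grey), (8, 31, 15, LA, gold), (8, 31, 34, LA, red), (8, 40, 12, ATL, grey), (8, 40, 15, LA, gold), (8, 40, 34, LA, red), (8, 8, 12, ATL, grey), (8, 8, 15, LA, gold), (8, 8, 34, LA, red)}.
σ[pid != qty]: keep tuples satisfying pid != qty → {(4, 16, 36, CHI, green), (4, 3, 36, CHI, green), (8, 24, 12, ATL, grey), (8, 24, 15, LA, gold), (8, 24, 34, LA, red), (8, 31, 12, ATL, grey), (8, 31, 15, LA, gold), (8, 31, 34, LA, red), (8, 40, 12, ATL, grey), (8, 40, 15, LA, gold), (8, 40, 34, LA, red)}
Keep only column(s) sid, city, color (7 duplicate(s) eliminated): {(12, ATL, grey), (15, LA, gold), (34, LA, red), (36, CHI, green)}

{(12, ATL, grey), (15, LA, gold), (34, LA, red), (36, CHI, green)}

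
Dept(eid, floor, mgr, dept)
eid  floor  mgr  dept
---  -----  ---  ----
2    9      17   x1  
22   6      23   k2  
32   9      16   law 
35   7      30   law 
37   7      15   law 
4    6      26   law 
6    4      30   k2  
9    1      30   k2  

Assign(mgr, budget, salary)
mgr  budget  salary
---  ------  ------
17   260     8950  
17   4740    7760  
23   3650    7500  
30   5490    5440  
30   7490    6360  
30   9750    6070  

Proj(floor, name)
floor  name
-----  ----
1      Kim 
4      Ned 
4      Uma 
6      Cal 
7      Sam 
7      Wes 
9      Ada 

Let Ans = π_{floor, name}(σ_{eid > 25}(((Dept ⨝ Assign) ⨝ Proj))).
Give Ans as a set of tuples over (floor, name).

Joining Dept and Assign on mgr yields {(2, 9, 17, x1, 260, 8950), (2, 9, 17, x1, 4740, 7760), (22, 6, 23, k2, 3650, 7500), (35, 7, 30, law, 5490, 5440), (35, 7, 30, law, 7490, 6360), (35, 7, 30, law, 9750, 6070), (6, 4, 30, k2, 5490, 5440), (6, 4, 30, k2, 7490, 6360), (6, 4, 30, k2, 9750, 6070), (9, 1, 30, k2, 5490, 5440), (9, 1, 30, k2, 7490, 6360), (9, 1, 30, k2, 9750, 6070)}.
Joining (Dept ⨝ Assign) and Proj on floor yields {(2, 9, 17, x1, 260, 8950, Ada), (2, 9, 17, x1, 4740, 7760, Ada), (22, 6, 23, k2, 3650, 7500, Cal), (35, 7, 30, law, 5490, 5440, Sam), (35, 7, 30, law, 5490, 5440, Wes), (35, 7, 30, law, 7490, 6360, Sam), (35, 7, 30, law, 7490, 6360, Wes), (35, 7, 30, law, 9750, 6070, Sam), (35, 7, 30, law, 9750, 6070, Wes), (6, 4, 30, k2, 5490, 5440, Ned), (6, 4, 30, k2, 5490, 5440, Uma), (6, 4, 30, k2, 7490, 6360, Ned), (6, 4, 30, k2, 7490, 6360, Uma), (6, 4, 30, k2, 9750, 6070, Ned), (6, 4, 30, k2, 9750, 6070, Uma), (9, 1, 30, k2, 5490, 5440, Kim), (9, 1, 30, k2, 7490, 6360, Kim), (9, 1, 30, k2, 9750, 6070, Kim)}.
Selection eid > 25: {(35, 7, 30, law, 5490, 5440, Sam), (35, 7, 30, law, 5490, 5440, Wes), (35, 7, 30, law, 7490, 6360, Sam), (35, 7, 30, law, 7490, 6360, Wes), (35, 7, 30, law, 9750, 6070, Sam), (35, 7, 30, law, 9750, 6070, Wes)}
Keep only column(s) floor, name (4 duplicate(s) eliminated): {(7, Sam), (7, Wes)}

{(7, Sam), (7, Wes)}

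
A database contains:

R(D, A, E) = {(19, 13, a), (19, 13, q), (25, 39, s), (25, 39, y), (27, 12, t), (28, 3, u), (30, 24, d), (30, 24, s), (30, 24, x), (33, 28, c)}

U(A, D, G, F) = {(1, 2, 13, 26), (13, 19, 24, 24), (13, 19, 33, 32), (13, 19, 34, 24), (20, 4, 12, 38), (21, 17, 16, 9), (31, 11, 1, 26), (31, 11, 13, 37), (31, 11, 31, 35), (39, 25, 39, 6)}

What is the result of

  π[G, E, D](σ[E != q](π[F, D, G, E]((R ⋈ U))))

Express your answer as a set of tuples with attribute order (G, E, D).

Joining R and U on D, A yields {(19, 13, a, 24, 24), (19, 13, a, 33, 32), (19, 13, a, 34, 24), (19, 13, q, 24, 24), (19, 13, q, 33, 32), (19, 13, q, 34, 24), (25, 39, s, 39, 6), (25, 39, y, 39, 6)}.
π_{F, D, G, E} gives {(24, 19, 24, a), (24, 19, 24, q), (24, 19, 34, a), (24, 19, 34, q), (32, 19, 33, a), (32, 19, 33, q), (6, 25, 39, s), (6, 25, 39, y)}.
Selection E != q: {(24, 19, 24, a), (24, 19, 34, a), (32, 19, 33, a), (6, 25, 39, s), (6, 25, 39, y)}
π_{G, E, D} gives {(24, a, 19), (33, a, 19), (34, a, 19), (39, s, 25), (39, y, 25)}.

{(24, a, 19), (33, a, 19), (34, a, 19), (39, s, 25), (39, y, 25)}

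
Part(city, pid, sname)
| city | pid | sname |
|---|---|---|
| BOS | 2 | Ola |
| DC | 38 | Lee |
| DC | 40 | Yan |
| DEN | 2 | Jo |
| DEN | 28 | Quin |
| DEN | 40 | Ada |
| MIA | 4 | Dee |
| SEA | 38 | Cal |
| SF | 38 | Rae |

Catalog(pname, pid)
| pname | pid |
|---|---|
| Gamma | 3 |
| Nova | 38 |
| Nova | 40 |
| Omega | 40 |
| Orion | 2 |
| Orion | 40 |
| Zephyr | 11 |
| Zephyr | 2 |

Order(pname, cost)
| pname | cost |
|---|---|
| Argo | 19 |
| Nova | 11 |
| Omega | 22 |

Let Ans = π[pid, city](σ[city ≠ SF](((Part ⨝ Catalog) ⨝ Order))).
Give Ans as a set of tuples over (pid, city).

{(38, DC), (38, SEA), (40, DC), (40, DEN)}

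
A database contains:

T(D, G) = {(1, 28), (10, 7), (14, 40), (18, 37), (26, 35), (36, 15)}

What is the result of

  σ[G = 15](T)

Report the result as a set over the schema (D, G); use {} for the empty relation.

{(36, 15)}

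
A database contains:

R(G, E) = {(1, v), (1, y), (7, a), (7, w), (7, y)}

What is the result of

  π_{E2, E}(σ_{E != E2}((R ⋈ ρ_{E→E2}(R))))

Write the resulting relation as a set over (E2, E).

{(a, w), (a, y), (v, y), (w, a), (w, y), (y, a), (y, v), (y, w)}

ρ[E→E2]: schema becomes (G, E2); tuples unchanged.
Joining R and ρ_{E→E2}(R) on G yields {(1, v, v), (1, v, y), (1, y, v), (1, y, y), (7, a, a), (7, a, w), (7, a, y), (7, w, a), (7, w, w), (7, w, y), (7, y, a), (7, y, w), (7, y, y)}.
Filtering on E != E2 leaves {(1, v, y), (1, y, v), (7, a, w), (7, a, y), (7, w, a), (7, w, y), (7, y, a), (7, y, w)}.
Projecting to E2, E: {(a, w), (a, y), (v, y), (w, a), (w, y), (y, a), (y, v), (y, w)}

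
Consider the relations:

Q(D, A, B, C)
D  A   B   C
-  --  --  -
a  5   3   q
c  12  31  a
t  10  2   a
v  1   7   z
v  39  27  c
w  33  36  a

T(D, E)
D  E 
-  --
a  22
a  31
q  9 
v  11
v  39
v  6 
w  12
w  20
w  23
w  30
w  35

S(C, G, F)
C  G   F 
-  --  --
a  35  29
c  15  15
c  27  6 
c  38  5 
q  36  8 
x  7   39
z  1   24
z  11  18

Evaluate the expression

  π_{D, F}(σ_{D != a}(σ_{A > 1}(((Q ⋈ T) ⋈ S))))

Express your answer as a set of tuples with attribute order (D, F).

Natural join on D: {(a, 5, 3, q, 22), (a, 5, 3, q, 31), (v, 1, 7, z, 11), (v, 1, 7, z, 39), (v, 1, 7, z, 6), (v, 39, 27, c, 11), (v, 39, 27, c, 39), (v, 39, 27, c, 6), (w, 33, 36, a, 12), (w, 33, 36, a, 20), (w, 33, 36, a, 23), (w, 33, 36, a, 30), (w, 33, 36, a, 35)}
Natural join on C: {(a, 5, 3, q, 22, 36, 8), (a, 5, 3, q, 31, 36, 8), (v, 1, 7, z, 11, 1, 24), (v, 1, 7, z, 11, 11, 18), (v, 1, 7, z, 39, 1, 24), (v, 1, 7, z, 39, 11, 18), (v, 1, 7, z, 6, 1, 24), (v, 1, 7, z, 6, 11, 18), (v, 39, 27, c, 11, 15, 15), (v, 39, 27, c, 11, 27, 6), (v, 39, 27, c, 11, 38, 5), (v, 39, 27, c, 39, 15, 15), (v, 39, 27, c, 39, 27, 6), (v, 39, 27, c, 39, 38, 5), (v, 39, 27, c, 6, 15, 15), (v, 39, 27, c, 6, 27, 6), (v, 39, 27, c, 6, 38, 5), (w, 33, 36, a, 12, 35, 29), (w, 33, 36, a, 20, 35, 29), (w, 33, 36, a, 23, 35, 29), (w, 33, 36, a, 30, 35, 29), (w, 33, 36, a, 35, 35, 29)}
Selection A > 1: {(a, 5, 3, q, 22, 36, 8), (a, 5, 3, q, 31, 36, 8), (v, 39, 27, c, 11, 15, 15), (v, 39, 27, c, 11, 27, 6), (v, 39, 27, c, 11, 38, 5), (v, 39, 27, c, 39, 15, 15), (v, 39, 27, c, 39, 27, 6), (v, 39, 27, c, 39, 38, 5), (v, 39, 27, c, 6, 15, 15), (v, 39, 27, c, 6, 27, 6), (v, 39, 27, c, 6, 38, 5), (w, 33, 36, a, 12, 35, 29), (w, 33, 36, a, 20, 35, 29), (w, 33, 36, a, 23, 35, 29), (w, 33, 36, a, 30, 35, 29), (w, 33, 36, a, 35, 35, 29)}
Selection D != a: {(v, 39, 27, c, 11, 15, 15), (v, 39, 27, c, 11, 27, 6), (v, 39, 27, c, 11, 38, 5), (v, 39, 27, c, 39, 15, 15), (v, 39, 27, c, 39, 27, 6), (v, 39, 27, c, 39, 38, 5), (v, 39, 27, c, 6, 15, 15), (v, 39, 27, c, 6, 27, 6), (v, 39, 27, c, 6, 38, 5), (w, 33, 36, a, 12, 35, 29), (w, 33, 36, a, 20, 35, 29), (w, 33, 36, a, 23, 35, 29), (w, 33, 36, a, 30, 35, 29), (w, 33, 36, a, 35, 35, 29)}
π[D, F]: project onto (D, F) (10 duplicate(s) eliminated) → {(v, 15), (v, 5), (v, 6), (w, 29)}

{(v, 15), (v, 5), (v, 6), (w, 29)}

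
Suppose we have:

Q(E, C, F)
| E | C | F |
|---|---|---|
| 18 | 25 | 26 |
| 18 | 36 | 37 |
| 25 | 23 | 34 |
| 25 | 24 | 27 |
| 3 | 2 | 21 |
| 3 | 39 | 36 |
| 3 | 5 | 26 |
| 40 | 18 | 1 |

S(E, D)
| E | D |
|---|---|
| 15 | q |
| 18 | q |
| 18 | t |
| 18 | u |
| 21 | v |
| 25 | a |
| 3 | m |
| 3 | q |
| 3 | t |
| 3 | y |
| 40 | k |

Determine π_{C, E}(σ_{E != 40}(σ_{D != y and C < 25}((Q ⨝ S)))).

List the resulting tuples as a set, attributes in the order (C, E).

{(2, 3), (23, 25), (24, 25), (5, 3)}

Joining Q and S on E yields {(18, 25, 26, q), (18, 25, 26, t), (18, 25, 26, u), (18, 36, 37, q), (18, 36, 37, t), (18, 36, 37, u), (25, 23, 34, a), (25, 24, 27, a), (3, 2, 21, m), (3, 2, 21, q), (3, 2, 21, t), (3, 2, 21, y), (3, 39, 36, m), (3, 39, 36, q), (3, 39, 36, t), (3, 39, 36, y), (3, 5, 26, m), (3, 5, 26, q), (3, 5, 26, t), (3, 5, 26, y), (40, 18, 1, k)}.
Apply σ_{D != y and C < 25}; surviving tuples: {(25, 23, 34, a), (25, 24, 27, a), (3, 2, 21, m), (3, 2, 21, q), (3, 2, 21, t), (3, 5, 26, m), (3, 5, 26, q), (3, 5, 26, t), (40, 18, 1, k)}
Apply σ_{E != 40}; surviving tuples: {(25, 23, 34, a), (25, 24, 27, a), (3, 2, 21, m), (3, 2, 21, q), (3, 2, 21, t), (3, 5, 26, m), (3, 5, 26, q), (3, 5, 26, t)}
Keep only column(s) C, E (4 duplicate(s) eliminated): {(2, 3), (23, 25), (24, 25), (5, 3)}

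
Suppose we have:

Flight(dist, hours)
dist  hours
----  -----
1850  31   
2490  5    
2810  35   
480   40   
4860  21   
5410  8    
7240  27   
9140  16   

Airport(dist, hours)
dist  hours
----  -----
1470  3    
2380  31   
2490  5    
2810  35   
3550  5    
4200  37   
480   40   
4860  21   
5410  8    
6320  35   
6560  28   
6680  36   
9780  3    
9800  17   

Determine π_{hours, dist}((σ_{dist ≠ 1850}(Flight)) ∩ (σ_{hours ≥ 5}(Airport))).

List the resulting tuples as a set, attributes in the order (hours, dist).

σ[dist ≠ 1850]: keep tuples satisfying dist ≠ 1850 → {(2490, 5), (2810, 35), (480, 40), (4860, 21), (5410, 8), (7240, 27), (9140, 16)}
σ[hours ≥ 5]: keep tuples satisfying hours ≥ 5 → {(2380, 31), (2490, 5), (2810, 35), (3550, 5), (4200, 37), (480, 40), (4860, 21), (5410, 8), (6320, 35), (6560, 28), (6680, 36), (9800, 17)}
Set intersection of the two operands is {(2490, 5), (2810, 35), (480, 40), (4860, 21), (5410, 8)}.
π_{hours, dist} gives {(21, 4860), (35, 2810), (40, 480), (5, 2490), (8, 5410)}.

{(21, 4860), (35, 2810), (40, 480), (5, 2490), (8, 5410)}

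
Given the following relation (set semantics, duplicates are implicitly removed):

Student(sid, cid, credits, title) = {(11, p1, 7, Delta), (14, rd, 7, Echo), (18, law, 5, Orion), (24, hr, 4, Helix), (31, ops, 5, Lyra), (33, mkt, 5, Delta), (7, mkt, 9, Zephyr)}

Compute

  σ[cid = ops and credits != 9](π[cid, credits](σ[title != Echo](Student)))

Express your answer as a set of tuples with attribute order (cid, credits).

{(ops, 5)}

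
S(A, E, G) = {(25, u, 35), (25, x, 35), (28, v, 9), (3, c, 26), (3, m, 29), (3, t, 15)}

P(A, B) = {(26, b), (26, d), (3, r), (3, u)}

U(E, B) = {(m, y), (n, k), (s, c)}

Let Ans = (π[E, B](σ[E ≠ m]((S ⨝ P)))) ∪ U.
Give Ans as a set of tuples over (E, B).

{(c, r), (c, u), (m, y), (n, k), (s, c), (t, r), (t, u)}

Natural join on A: {(3, c, 26, r), (3, c, 26, u), (3, m, 29, r), (3, m, 29, u), (3, t, 15, r), (3, t, 15, u)}
Selection E ≠ m: {(3, c, 26, r), (3, c, 26, u), (3, t, 15, r), (3, t, 15, u)}
π_{E, B} gives {(c, r), (c, u), (t, r), (t, u)}.
Taking the union: {(c, r), (c, u), (m, y), (n, k), (s, c), (t, r), (t, u)}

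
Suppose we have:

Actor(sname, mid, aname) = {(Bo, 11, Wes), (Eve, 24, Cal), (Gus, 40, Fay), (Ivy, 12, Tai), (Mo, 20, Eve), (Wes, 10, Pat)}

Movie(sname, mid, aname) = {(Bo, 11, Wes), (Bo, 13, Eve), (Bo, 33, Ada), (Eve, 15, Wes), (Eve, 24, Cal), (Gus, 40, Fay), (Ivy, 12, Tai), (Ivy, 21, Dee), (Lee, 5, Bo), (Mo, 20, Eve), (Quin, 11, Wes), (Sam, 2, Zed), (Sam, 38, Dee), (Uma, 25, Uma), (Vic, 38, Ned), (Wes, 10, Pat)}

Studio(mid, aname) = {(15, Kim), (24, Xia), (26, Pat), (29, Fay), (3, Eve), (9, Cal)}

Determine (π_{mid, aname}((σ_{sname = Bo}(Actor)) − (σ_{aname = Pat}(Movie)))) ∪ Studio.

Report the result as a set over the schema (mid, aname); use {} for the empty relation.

{(11, Wes), (15, Kim), (24, Xia), (26, Pat), (29, Fay), (3, Eve), (9, Cal)}

Filtering on sname = Bo leaves {(Bo, 11, Wes)}.
Filtering on aname = Pat leaves {(Wes, 10, Pat)}.
Set difference of the two operands is {(Bo, 11, Wes)}.
π_{mid, aname} gives {(11, Wes)}.
Set union of the two operands is {(11, Wes), (15, Kim), (24, Xia), (26, Pat), (29, Fay), (3, Eve), (9, Cal)}.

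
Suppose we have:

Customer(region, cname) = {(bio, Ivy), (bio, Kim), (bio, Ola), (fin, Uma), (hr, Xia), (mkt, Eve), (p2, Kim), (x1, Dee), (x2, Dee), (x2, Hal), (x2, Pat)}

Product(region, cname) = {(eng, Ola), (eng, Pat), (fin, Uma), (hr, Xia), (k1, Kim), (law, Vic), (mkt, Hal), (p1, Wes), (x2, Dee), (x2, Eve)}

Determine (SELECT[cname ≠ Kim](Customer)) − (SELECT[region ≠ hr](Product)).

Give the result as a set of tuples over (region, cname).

{(bio, Ivy), (bio, Ola), (hr, Xia), (mkt, Eve), (x1, Dee), (x2, Hal), (x2, Pat)}

Apply σ_{cname ≠ Kim}; surviving tuples: {(bio, Ivy), (bio, Ola), (fin, Uma), (hr, Xia), (mkt, Eve), (x1, Dee), (x2, Dee), (x2, Hal), (x2, Pat)}
Apply σ_{region ≠ hr}; surviving tuples: {(eng, Ola), (eng, Pat), (fin, Uma), (k1, Kim), (law, Vic), (mkt, Hal), (p1, Wes), (x2, Dee), (x2, Eve)}
Taking the difference: {(bio, Ivy), (bio, Ola), (hr, Xia), (mkt, Eve), (x1, Dee), (x2, Hal), (x2, Pat)}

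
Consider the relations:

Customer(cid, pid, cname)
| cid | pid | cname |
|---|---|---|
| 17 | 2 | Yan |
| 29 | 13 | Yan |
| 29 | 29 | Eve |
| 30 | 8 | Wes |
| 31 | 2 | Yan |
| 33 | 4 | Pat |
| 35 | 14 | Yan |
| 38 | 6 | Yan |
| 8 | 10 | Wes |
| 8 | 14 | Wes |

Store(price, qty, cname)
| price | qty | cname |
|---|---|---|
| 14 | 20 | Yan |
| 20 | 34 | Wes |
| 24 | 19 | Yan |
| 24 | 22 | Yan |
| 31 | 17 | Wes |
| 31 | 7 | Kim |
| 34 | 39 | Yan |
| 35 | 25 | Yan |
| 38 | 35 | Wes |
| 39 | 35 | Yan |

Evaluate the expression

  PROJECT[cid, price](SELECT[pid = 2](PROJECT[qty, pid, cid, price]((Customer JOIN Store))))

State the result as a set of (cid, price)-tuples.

Joining Customer and Store on cname yields {(17, 2, Yan, 14, 20), (17, 2, Yan, 24, 19), (17, 2, Yan, 24, 22), (17, 2, Yan, 34, 39), (17, 2, Yan, 35, 25), (17, 2, Yan, 39, 35), (29, 13, Yan, 14, 20), (29, 13, Yan, 24, 19), (29, 13, Yan, 24, 22), (29, 13, Yan, 34, 39), (29, 13, Yan, 35, 25), (29, 13, Yan, 39, 35), (30, 8, Wes, 20, 34), (30, 8, Wes, 31, 17), (30, 8, Wes, 38, 35), (31, 2, Yan, 14, 20), (31, 2, Yan, 24, 19), (31, 2, Yan, 24, 22), (31, 2, Yan, 34, 39), (31, 2, Yan, 35, 25), (31, 2, Yan, 39, 35), (35, 14, Yan, 14, 20), (35, 14, Yan, 24, 19), (35, 14, Yan, 24, 22), (35, 14, Yan, 34, 39), (35, 14, Yan, 35, 25), (35, 14, Yan, 39, 35), (38, 6, Yan, 14, 20), (38, 6, Yan, 24, 19), (38, 6, Yan, 24, 22), (38, 6, Yan, 34, 39), (38, 6, Yan, 35, 25), (38, 6, Yan, 39, 35), (8, 10, Wes, 20, 34), (8, 10, Wes, 31, 17), (8, 10, Wes, 38, 35), (8, 14, Wes, 20, 34), (8, 14, Wes, 31, 17), (8, 14, Wes, 38, 35)}.
π_{qty, pid, cid, price} gives {(17, 10, 8, 31), (17, 14, 8, 31), (17, 8, 30, 31), (19, 13, 29, 24), (19, 14, 35, 24), (19, 2, 17, 24), (19, 2, 31, 24), (19, 6, 38, 24), (20, 13, 29, 14), (20, 14, 35, 14), (20, 2, 17, 14), (20, 2, 31, 14), (20, 6, 38, 14), (22, 13, 29, 24), (22, 14, 35, 24), (22, 2, 17, 24), (22, 2, 31, 24), (22, 6, 38, 24), (25, 13, 29, 35), (25, 14, 35, 35), (25, 2, 17, 35), (25, 2, 31, 35), (25, 6, 38, 35), (34, 10, 8, 20), (34, 14, 8, 20), (34, 8, 30, 20), (35, 10, 8, 38), (35, 13, 29, 39), (35, 14, 35, 39), (35, 14, 8, 38), (35, 2, 17, 39), (35, 2, 31, 39), (35, 6, 38, 39), (35, 8, 30, 38), (39, 13, 29, 34), (39, 14, 35, 34), (39, 2, 17, 34), (39, 2, 31, 34), (39, 6, 38, 34)}.
Filtering on pid = 2 leaves {(19, 2, 17, 24), (19, 2, 31, 24), (20, 2, 17, 14), (20, 2, 31, 14), (22, 2, 17, 24), (22, 2, 31, 24), (25, 2, 17, 35), (25, 2, 31, 35), (35, 2, 17, 39), (35, 2, 31, 39), (39, 2, 17, 34), (39, 2, 31, 34)}.
π_{cid, price} gives {(17, 14), (17, 24), (17, 34), (17, 35), (17, 39), (31, 14), (31, 24), (31, 34), (31, 35), (31, 39)} (2 duplicate(s) eliminated).

{(17, 14), (17, 24), (17, 34), (17, 35), (17, 39), (31, 14), (31, 24), (31, 34), (31, 35), (31, 39)}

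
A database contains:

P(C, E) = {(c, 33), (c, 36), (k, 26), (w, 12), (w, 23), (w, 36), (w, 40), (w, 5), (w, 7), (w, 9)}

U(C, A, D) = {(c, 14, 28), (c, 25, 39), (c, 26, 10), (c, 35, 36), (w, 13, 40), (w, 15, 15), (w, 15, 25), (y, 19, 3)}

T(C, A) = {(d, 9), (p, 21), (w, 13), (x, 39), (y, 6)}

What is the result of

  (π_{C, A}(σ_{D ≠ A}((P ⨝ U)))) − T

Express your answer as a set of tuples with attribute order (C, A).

Joining P and U on C yields {(c, 33, 14, 28), (c, 33, 25, 39), (c, 33, 26, 10), (c, 33, 35, 36), (c, 36, 14, 28), (c, 36, 25, 39), (c, 36, 26, 10), (c, 36, 35, 36), (w, 12, 13, 40), (w, 12, 15, 15), (w, 12, 15, 25), (w, 23, 13, 40), (w, 23, 15, 15), (w, 23, 15, 25), (w, 36, 13, 40), (w, 36, 15, 15), (w, 36, 15, 25), (w, 40, 13, 40), (w, 40, 15, 15), (w, 40, 15, 25), (w, 5, 13, 40), (w, 5, 15, 15), (w, 5, 15, 25), (w, 7, 13, 40), (w, 7, 15, 15), (w, 7, 15, 25), (w, 9, 13, 40), (w, 9, 15, 15), (w, 9, 15, 25)}.
σ[D ≠ A]: keep tuples satisfying D ≠ A → {(c, 33, 14, 28), (c, 33, 25, 39), (c, 33, 26, 10), (c, 33, 35, 36), (c, 36, 14, 28), (c, 36, 25, 39), (c, 36, 26, 10), (c, 36, 35, 36), (w, 12, 13, 40), (w, 12, 15, 25), (w, 23, 13, 40), (w, 23, 15, 25), (w, 36, 13, 40), (w, 36, 15, 25), (w, 40, 13, 40), (w, 40, 15, 25), (w, 5, 13, 40), (w, 5, 15, 25), (w, 7, 13, 40), (w, 7, 15, 25), (w, 9, 13, 40), (w, 9, 15, 25)}
Keep only column(s) C, A (16 duplicate(s) eliminated): {(c, 14), (c, 25), (c, 26), (c, 35), (w, 13), (w, 15)}
Taking the difference: {(c, 14), (c, 25), (c, 26), (c, 35), (w, 15)}

{(c, 14), (c, 25), (c, 26), (c, 35), (w, 15)}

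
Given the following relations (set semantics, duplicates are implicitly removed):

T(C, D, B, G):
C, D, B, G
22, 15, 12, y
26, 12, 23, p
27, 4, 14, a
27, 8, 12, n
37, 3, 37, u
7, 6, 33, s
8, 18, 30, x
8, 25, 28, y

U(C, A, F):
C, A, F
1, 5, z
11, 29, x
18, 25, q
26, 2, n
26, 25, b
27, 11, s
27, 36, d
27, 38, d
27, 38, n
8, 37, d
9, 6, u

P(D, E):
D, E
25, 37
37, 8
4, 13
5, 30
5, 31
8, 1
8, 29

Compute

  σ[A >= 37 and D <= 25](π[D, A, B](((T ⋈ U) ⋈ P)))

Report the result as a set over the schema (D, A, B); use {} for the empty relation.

{(25, 37, 28), (4, 38, 14), (8, 38, 12)}

Natural join on C: {(26, 12, 23, p, 2, n), (26, 12, 23, p, 25, b), (27, 4, 14, a, 11, s), (27, 4, 14, a, 36, d), (27, 4, 14, a, 38, d), (27, 4, 14, a, 38, n), (27, 8, 12, n, 11, s), (27, 8, 12, n, 36, d), (27, 8, 12, n, 38, d), (27, 8, 12, n, 38, n), (8, 18, 30, x, 37, d), (8, 25, 28, y, 37, d)}
Natural join on D: {(27, 4, 14, a, 11, s, 13), (27, 4, 14, a, 36, d, 13), (27, 4, 14, a, 38, d, 13), (27, 4, 14, a, 38, n, 13), (27, 8, 12, n, 11, s, 1), (27, 8, 12, n, 11, s, 29), (27, 8, 12, n, 36, d, 1), (27, 8, 12, n, 36, d, 29), (27, 8, 12, n, 38, d, 1), (27, 8, 12, n, 38, d, 29), (27, 8, 12, n, 38, n, 1), (27, 8, 12, n, 38, n, 29), (8, 25, 28, y, 37, d, 37)}
Keep only column(s) D, A, B (6 duplicate(s) eliminated): {(25, 37, 28), (4, 11, 14), (4, 36, 14), (4, 38, 14), (8, 11, 12), (8, 36, 12), (8, 38, 12)}
σ[A >= 37 and D <= 25]: keep tuples satisfying A >= 37 and D <= 25 → {(25, 37, 28), (4, 38, 14), (8, 38, 12)}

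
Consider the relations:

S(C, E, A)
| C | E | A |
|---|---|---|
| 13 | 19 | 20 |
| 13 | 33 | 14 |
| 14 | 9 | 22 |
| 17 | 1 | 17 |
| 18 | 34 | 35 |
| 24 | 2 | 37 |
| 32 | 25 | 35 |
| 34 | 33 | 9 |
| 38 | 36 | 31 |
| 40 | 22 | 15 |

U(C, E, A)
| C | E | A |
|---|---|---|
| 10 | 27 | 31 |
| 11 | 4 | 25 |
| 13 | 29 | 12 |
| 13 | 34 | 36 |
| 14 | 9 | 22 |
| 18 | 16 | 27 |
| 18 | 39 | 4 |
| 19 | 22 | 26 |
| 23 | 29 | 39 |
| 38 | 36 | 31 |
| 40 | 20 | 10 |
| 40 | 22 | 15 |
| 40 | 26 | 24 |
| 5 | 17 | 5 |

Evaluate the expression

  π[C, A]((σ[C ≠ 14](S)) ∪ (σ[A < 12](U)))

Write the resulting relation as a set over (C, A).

{(13, 14), (13, 20), (17, 17), (18, 35), (18, 4), (24, 37), (32, 35), (34, 9), (38, 31), (40, 10), (40, 15), (5, 5)}

Filtering on C ≠ 14 leaves {(13, 19, 20), (13, 33, 14), (17, 1, 17), (18, 34, 35), (24, 2, 37), (32, 25, 35), (34, 33, 9), (38, 36, 31), (40, 22, 15)}.
Filtering on A < 12 leaves {(18, 39, 4), (40, 20, 10), (5, 17, 5)}.
Taking the union: {(13, 19, 20), (13, 33, 14), (17, 1, 17), (18, 34, 35), (18, 39, 4), (24, 2, 37), (32, 25, 35), (34, 33, 9), (38, 36, 31), (40, 20, 10), (40, 22, 15), (5, 17, 5)}
Keep only column(s) C, A: {(13, 14), (13, 20), (17, 17), (18, 35), (18, 4), (24, 37), (32, 35), (34, 9), (38, 31), (40, 10), (40, 15), (5, 5)}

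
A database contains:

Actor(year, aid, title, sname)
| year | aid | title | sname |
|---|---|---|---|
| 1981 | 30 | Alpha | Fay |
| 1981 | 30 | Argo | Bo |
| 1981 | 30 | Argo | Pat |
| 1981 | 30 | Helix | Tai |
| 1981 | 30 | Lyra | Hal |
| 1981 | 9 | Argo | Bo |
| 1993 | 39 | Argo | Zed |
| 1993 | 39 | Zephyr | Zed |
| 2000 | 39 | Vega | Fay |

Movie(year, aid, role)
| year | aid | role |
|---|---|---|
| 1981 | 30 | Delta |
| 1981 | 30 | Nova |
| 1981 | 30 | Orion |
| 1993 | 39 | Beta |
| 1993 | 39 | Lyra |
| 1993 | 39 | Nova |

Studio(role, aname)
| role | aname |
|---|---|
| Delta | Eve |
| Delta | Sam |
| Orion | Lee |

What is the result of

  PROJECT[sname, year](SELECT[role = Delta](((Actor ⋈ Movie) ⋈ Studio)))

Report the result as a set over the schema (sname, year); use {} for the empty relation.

{(Bo, 1981), (Fay, 1981), (Hal, 1981), (Pat, 1981), (Tai, 1981)}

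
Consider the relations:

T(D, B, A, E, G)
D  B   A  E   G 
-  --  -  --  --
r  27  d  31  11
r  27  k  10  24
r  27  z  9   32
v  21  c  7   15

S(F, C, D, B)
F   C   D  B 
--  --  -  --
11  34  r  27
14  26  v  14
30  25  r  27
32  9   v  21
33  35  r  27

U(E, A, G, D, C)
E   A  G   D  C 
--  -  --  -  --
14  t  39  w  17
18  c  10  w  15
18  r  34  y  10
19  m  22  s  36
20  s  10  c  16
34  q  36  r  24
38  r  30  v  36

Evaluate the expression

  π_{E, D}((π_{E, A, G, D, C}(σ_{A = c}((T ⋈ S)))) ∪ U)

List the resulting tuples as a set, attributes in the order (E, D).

{(14, w), (18, w), (18, y), (19, s), (20, c), (34, r), (38, v), (7, v)}

T ⋈ S (natural join on D, B): {(r, 27, d, 31, 11, 11, 34), (r, 27, d, 31, 11, 30, 25), (r, 27, d, 31, 11, 33, 35), (r, 27, k, 10, 24, 11, 34), (r, 27, k, 10, 24, 30, 25), (r, 27, k, 10, 24, 33, 35), (r, 27, z, 9, 32, 11, 34), (r, 27, z, 9, 32, 30, 25), (r, 27, z, 9, 32, 33, 35), (v, 21, c, 7, 15, 32, 9)}
Selection A = c: {(v, 21, c, 7, 15, 32, 9)}
Projecting to E, A, G, D, C: {(7, c, 15, v, 9)}
Set union of the two operands is {(14, t, 39, w, 17), (18, c, 10, w, 15), (18, r, 34, y, 10), (19, m, 22, s, 36), (20, s, 10, c, 16), (34, q, 36, r, 24), (38, r, 30, v, 36), (7, c, 15, v, 9)}.
Projecting to E, D: {(14, w), (18, w), (18, y), (19, s), (20, c), (34, r), (38, v), (7, v)}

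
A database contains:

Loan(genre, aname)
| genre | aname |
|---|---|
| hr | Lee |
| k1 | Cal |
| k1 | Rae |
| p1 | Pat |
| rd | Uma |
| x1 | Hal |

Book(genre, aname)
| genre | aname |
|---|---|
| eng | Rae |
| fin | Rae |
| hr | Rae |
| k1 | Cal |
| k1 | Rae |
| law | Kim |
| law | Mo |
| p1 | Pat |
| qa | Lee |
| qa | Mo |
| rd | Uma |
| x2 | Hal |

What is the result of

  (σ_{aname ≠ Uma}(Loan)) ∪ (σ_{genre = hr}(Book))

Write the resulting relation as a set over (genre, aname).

{(hr, Lee), (hr, Rae), (k1, Cal), (k1, Rae), (p1, Pat), (x1, Hal)}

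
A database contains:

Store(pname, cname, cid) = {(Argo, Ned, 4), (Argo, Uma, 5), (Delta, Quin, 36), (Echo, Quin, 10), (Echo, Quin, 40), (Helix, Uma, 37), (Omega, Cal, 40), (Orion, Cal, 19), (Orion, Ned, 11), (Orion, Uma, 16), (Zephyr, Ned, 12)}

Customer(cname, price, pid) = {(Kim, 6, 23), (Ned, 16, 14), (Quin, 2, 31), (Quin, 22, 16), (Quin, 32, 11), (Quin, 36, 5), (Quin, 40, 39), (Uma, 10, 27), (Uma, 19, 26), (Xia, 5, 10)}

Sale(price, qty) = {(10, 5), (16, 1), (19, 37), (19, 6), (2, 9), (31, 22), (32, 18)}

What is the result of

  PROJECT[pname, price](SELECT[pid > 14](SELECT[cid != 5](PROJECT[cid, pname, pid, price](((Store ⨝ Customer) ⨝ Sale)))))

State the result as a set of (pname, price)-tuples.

Joining Store and Customer on cname yields {(Argo, Ned, 4, 16, 14), (Argo, Uma, 5, 10, 27), (Argo, Uma, 5, 19, 26), (Delta, Quin, 36, 2, 31), (Delta, Quin, 36, 22, 16), (Delta, Quin, 36, 32, 11), (Delta, Quin, 36, 36, 5), (Delta, Quin, 36, 40, 39), (Echo, Quin, 10, 2, 31), (Echo, Quin, 10, 22, 16), (Echo, Quin, 10, 32, 11), (Echo, Quin, 10, 36, 5), (Echo, Quin, 10, 40, 39), (Echo, Quin, 40, 2, 31), (Echo, Quin, 40, 22, 16), (Echo, Quin, 40, 32, 11), (Echo, Quin, 40, 36, 5), (Echo, Quin, 40, 40, 39), (Helix, Uma, 37, 10, 27), (Helix, Uma, 37, 19, 26), (Orion, Ned, 11, 16, 14), (Orion, Uma, 16, 10, 27), (Orion, Uma, 16, 19, 26), (Zephyr, Ned, 12, 16, 14)}.
Joining (Store ⨝ Customer) and Sale on price yields {(Argo, Ned, 4, 16, 14, 1), (Argo, Uma, 5, 10, 27, 5), (Argo, Uma, 5, 19, 26, 37), (Argo, Uma, 5, 19, 26, 6), (Delta, Quin, 36, 2, 31, 9), (Delta, Quin, 36, 32, 11, 18), (Echo, Quin, 10, 2, 31, 9), (Echo, Quin, 10, 32, 11, 18), (Echo, Quin, 40, 2, 31, 9), (Echo, Quin, 40, 32, 11, 18), (Helix, Uma, 37, 10, 27, 5), (Helix, Uma, 37, 19, 26, 37), (Helix, Uma, 37, 19, 26, 6), (Orion, Ned, 11, 16, 14, 1), (Orion, Uma, 16, 10, 27, 5), (Orion, Uma, 16, 19, 26, 37), (Orion, Uma, 16, 19, 26, 6), (Zephyr, Ned, 12, 16, 14, 1)}.
Projecting to cid, pname, pid, price (3 duplicate(s) eliminated): {(10, Echo, 11, 32), (10, Echo, 31, 2), (11, Orion, 14, 16), (12, Zephyr, 14, 16), (16, Orion, 26, 19), (16, Orion, 27, 10), (36, Delta, 11, 32), (36, Delta, 31, 2), (37, Helix, 26, 19), (37, Helix, 27, 10), (4, Argo, 14, 16), (40, Echo, 11, 32), (40, Echo, 31, 2), (5, Argo, 26, 19), (5, Argo, 27, 10)}
Filtering on cid != 5 leaves {(10, Echo, 11, 32), (10, Echo, 31, 2), (11, Orion, 14, 16), (12, Zephyr, 14, 16), (16, Orion, 26, 19), (16, Orion, 27, 10), (36, Delta, 11, 32), (36, Delta, 31, 2), (37, Helix, 26, 19), (37, Helix, 27, 10), (4, Argo, 14, 16), (40, Echo, 11, 32), (40, Echo, 31, 2)}.
Filtering on pid > 14 leaves {(10, Echo, 31, 2), (16, Orion, 26, 19), (16, Orion, 27, 10), (36, Delta, 31, 2), (37, Helix, 26, 19), (37, Helix, 27, 10), (40, Echo, 31, 2)}.
Projecting to pname, price (1 duplicate(s) eliminated): {(Delta, 2), (Echo, 2), (Helix, 10), (Helix, 19), (Orion, 10), (Orion, 19)}

{(Delta, 2), (Echo, 2), (Helix, 10), (Helix, 19), (Orion, 10), (Orion, 19)}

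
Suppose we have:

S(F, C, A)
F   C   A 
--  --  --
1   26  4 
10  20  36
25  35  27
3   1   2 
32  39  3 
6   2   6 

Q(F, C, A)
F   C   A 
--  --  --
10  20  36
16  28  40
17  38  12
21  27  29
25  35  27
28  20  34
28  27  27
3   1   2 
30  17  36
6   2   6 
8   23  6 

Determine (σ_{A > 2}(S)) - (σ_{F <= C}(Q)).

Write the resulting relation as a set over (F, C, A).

{(1, 26, 4), (32, 39, 3), (6, 2, 6)}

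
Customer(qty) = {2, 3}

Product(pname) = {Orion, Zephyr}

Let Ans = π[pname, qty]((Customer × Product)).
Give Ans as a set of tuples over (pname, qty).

{(Orion, 2), (Orion, 3), (Zephyr, 2), (Zephyr, 3)}

Customer × Product: Cartesian product, 2·2 = 4 tuples over (qty, pname).
π[pname, qty]: project onto (pname, qty) → {(Orion, 2), (Orion, 3), (Zephyr, 2), (Zephyr, 3)}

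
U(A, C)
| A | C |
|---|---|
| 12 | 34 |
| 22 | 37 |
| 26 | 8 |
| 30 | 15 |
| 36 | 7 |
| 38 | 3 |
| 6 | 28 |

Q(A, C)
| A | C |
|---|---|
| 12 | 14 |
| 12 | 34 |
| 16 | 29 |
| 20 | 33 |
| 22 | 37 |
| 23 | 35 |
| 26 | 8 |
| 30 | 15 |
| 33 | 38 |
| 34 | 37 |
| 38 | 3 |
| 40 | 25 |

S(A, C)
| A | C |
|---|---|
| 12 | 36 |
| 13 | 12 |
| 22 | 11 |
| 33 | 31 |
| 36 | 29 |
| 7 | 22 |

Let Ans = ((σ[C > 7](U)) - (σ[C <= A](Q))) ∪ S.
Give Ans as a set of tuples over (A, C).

{(12, 34), (12, 36), (13, 12), (22, 11), (22, 37), (33, 31), (36, 29), (6, 28), (7, 22)}

Selection C > 7: {(12, 34), (22, 37), (26, 8), (30, 15), (6, 28)}
Selection C <= A: {(26, 8), (30, 15), (38, 3), (40, 25)}
Set difference of the two operands is {(12, 34), (22, 37), (6, 28)}.
Set union of the two operands is {(12, 34), (12, 36), (13, 12), (22, 11), (22, 37), (33, 31), (36, 29), (6, 28), (7, 22)}.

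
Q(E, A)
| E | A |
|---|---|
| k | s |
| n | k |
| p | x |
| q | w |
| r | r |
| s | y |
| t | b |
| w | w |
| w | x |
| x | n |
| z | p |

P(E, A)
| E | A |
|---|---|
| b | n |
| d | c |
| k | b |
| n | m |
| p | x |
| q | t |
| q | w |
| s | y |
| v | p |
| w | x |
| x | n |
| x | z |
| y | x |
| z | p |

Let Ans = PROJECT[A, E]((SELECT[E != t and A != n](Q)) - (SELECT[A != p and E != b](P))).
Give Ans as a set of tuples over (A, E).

Filtering on E != t and A != n leaves {(k, s), (n, k), (p, x), (q, w), (r, r), (s, y), (w, w), (w, x), (z, p)}.
Filtering on A != p and E != b leaves {(d, c), (k, b), (n, m), (p, x), (q, t), (q, w), (s, y), (w, x), (x, n), (x, z), (y, x)}.
Taking the difference: {(k, s), (n, k), (r, r), (w, w), (z, p)}
Projecting to A, E: {(k, n), (p, z), (r, r), (s, k), (w, w)}

{(k, n), (p, z), (r, r), (s, k), (w, w)}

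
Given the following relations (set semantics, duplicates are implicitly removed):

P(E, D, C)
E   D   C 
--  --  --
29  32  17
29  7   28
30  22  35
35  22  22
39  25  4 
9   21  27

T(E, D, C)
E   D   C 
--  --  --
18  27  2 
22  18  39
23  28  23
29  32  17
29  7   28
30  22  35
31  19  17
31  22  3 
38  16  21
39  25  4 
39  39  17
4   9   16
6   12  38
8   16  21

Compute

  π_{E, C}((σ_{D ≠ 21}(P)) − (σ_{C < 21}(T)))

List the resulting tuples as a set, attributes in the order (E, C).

{(29, 28), (30, 35), (35, 22)}

Filtering on D ≠ 21 leaves {(29, 32, 17), (29, 7, 28), (30, 22, 35), (35, 22, 22), (39, 25, 4)}.
Filtering on C < 21 leaves {(18, 27, 2), (29, 32, 17), (31, 19, 17), (31, 22, 3), (39, 25, 4), (39, 39, 17), (4, 9, 16)}.
Difference: {(29, 32, 17), (29, 7, 28), (30, 22, 35), (35, 22, 22), (39, 25, 4)} with {(18, 27, 2), (29, 32, 17), (31, 19, 17), (31, 22, 3), (39, 25, 4), (39, 39, 17), (4, 9, 16)} → {(29, 7, 28), (30, 22, 35), (35, 22, 22)}
Keep only column(s) E, C: {(29, 28), (30, 35), (35, 22)}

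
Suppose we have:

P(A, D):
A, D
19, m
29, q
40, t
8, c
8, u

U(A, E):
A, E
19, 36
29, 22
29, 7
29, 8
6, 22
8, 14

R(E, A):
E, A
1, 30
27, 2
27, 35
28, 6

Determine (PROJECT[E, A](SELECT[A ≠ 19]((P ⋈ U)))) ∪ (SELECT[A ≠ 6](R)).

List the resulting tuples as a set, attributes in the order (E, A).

Joining P and U on A yields {(19, m, 36), (29, q, 22), (29, q, 7), (29, q, 8), (8, c, 14), (8, u, 14)}.
Filtering on A ≠ 19 leaves {(29, q, 22), (29, q, 7), (29, q, 8), (8, c, 14), (8, u, 14)}.
π[E, A]: project onto (E, A) (1 duplicate(s) eliminated) → {(14, 8), (22, 29), (7, 29), (8, 29)}
Filtering on A ≠ 6 leaves {(1, 30), (27, 2), (27, 35)}.
Union: {(14, 8), (22, 29), (7, 29), (8, 29)} with {(1, 30), (27, 2), (27, 35)} → {(1, 30), (14, 8), (22, 29), (27, 2), (27, 35), (7, 29), (8, 29)}

{(1, 30), (14, 8), (22, 29), (27, 2), (27, 35), (7, 29), (8, 29)}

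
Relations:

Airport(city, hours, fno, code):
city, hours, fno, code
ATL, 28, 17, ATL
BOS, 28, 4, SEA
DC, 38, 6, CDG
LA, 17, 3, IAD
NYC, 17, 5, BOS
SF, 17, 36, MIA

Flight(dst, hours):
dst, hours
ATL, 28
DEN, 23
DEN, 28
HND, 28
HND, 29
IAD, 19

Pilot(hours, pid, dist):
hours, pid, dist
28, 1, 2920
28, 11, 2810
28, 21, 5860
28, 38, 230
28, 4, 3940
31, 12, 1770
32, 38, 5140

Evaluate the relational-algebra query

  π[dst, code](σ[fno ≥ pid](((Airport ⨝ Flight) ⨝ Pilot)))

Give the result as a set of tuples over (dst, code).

Airport ⋈ Flight (natural join on hours): {(ATL, 28, 17, ATL, ATL), (ATL, 28, 17, ATL, DEN), (ATL, 28, 17, ATL, HND), (BOS, 28, 4, SEA, ATL), (BOS, 28, 4, SEA, DEN), (BOS, 28, 4, SEA, HND)}
(Airport ⨝ Flight) ⋈ Pilot (natural join on hours): {(ATL, 28, 17, ATL, ATL, 1, 2920), (ATL, 28, 17, ATL, ATL, 11, 2810), (ATL, 28, 17, ATL, ATL, 21, 5860), (ATL, 28, 17, ATL, ATL, 38, 230), (ATL, 28, 17, ATL, ATL, 4, 3940), (ATL, 28, 17, ATL, DEN, 1, 2920), (ATL, 28, 17, ATL, DEN, 11, 2810), (ATL, 28, 17, ATL, DEN, 21, 5860), (ATL, 28, 17, ATL, DEN, 38, 230), (ATL, 28, 17, ATL, DEN, 4, 3940), (ATL, 28, 17, ATL, HND, 1, 2920), (ATL, 28, 17, ATL, HND, 11, 2810), (ATL, 28, 17, ATL, HND, 21, 5860), (ATL, 28, 17, ATL, HND, 38, 230), (ATL, 28, 17, ATL, HND, 4, 3940), (BOS, 28, 4, SEA, ATL, 1, 2920), (BOS, 28, 4, SEA, ATL, 11, 2810), (BOS, 28, 4, SEA, ATL, 21, 5860), (BOS, 28, 4, SEA, ATL, 38, 230), (BOS, 28, 4, SEA, ATL, 4, 3940), (BOS, 28, 4, SEA, DEN, 1, 2920), (BOS, 28, 4, SEA, DEN, 11, 2810), (BOS, 28, 4, SEA, DEN, 21, 5860), (BOS, 28, 4, SEA, DEN, 38, 230), (BOS, 28, 4, SEA, DEN, 4, 3940), (BOS, 28, 4, SEA, HND, 1, 2920), (BOS, 28, 4, SEA, HND, 11, 2810), (BOS, 28, 4, SEA, HND, 21, 5860), (BOS, 28, 4, SEA, HND, 38, 230), (BOS, 28, 4, SEA, HND, 4, 3940)}
Apply σ_{fno ≥ pid}; surviving tuples: {(ATL, 28, 17, ATL, ATL, 1, 2920), (ATL, 28, 17, ATL, ATL, 11, 2810), (ATL, 28, 17, ATL, ATL, 4, 3940), (ATL, 28, 17, ATL, DEN, 1, 2920), (ATL, 28, 17, ATL, DEN, 11, 2810), (ATL, 28, 17, ATL, DEN, 4, 3940), (ATL, 28, 17, ATL, HND, 1, 2920), (ATL, 28, 17, ATL, HND, 11, 2810), (ATL, 28, 17, ATL, HND, 4, 3940), (BOS, 28, 4, SEA, ATL, 1, 2920), (BOS, 28, 4, SEA, ATL, 4, 3940), (BOS, 28, 4, SEA, DEN, 1, 2920), (BOS, 28, 4, SEA, DEN, 4, 3940), (BOS, 28, 4, SEA, HND, 1, 2920), (BOS, 28, 4, SEA, HND, 4, 3940)}
π_{dst, code} gives {(ATL, ATL), (ATL, SEA), (DEN, ATL), (DEN, SEA), (HND, ATL), (HND, SEA)} (9 duplicate(s) eliminated).

{(ATL, ATL), (ATL, SEA), (DEN, ATL), (DEN, SEA), (HND, ATL), (HND, SEA)}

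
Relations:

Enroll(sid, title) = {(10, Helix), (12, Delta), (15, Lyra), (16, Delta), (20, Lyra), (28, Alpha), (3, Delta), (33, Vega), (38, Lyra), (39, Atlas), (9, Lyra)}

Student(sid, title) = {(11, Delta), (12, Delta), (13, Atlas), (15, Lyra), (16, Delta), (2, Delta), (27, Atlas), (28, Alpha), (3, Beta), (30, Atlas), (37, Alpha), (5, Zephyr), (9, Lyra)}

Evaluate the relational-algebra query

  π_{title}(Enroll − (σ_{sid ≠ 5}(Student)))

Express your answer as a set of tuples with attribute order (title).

Filtering on sid ≠ 5 leaves {(11, Delta), (12, Delta), (13, Atlas), (15, Lyra), (16, Delta), (2, Delta), (27, Atlas), (28, Alpha), (3, Beta), (30, Atlas), (37, Alpha), (9, Lyra)}.
Set difference of the two operands is {(10, Helix), (20, Lyra), (3, Delta), (33, Vega), (38, Lyra), (39, Atlas)}.
π_{title} gives {Atlas, Delta, Helix, Lyra, Vega} (1 duplicate(s) eliminated).

{Atlas, Delta, Helix, Lyra, Vega}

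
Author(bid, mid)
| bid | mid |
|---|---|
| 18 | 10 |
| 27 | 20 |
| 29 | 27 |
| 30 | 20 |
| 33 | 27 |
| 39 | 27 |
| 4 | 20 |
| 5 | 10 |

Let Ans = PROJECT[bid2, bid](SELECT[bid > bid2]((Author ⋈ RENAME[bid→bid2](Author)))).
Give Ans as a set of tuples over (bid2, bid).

ρ[bid→bid2]: schema becomes (bid2, mid); tuples unchanged.
Natural join on mid: {(18, 10, 18), (18, 10, 5), (27, 20, 27), (27, 20, 30), (27, 20, 4), (29, 27, 29), (29, 27, 33), (29, 27, 39), (30, 20, 27), (30, 20, 30), (30, 20, 4), (33, 27, 29), (33, 27, 33), (33, 27, 39), (39, 27, 29), (39, 27, 33), (39, 27, 39), (4, 20, 27), (4, 20, 30), (4, 20, 4), (5, 10, 18), (5, 10, 5)}
Selection bid > bid2: {(18, 10, 5), (27, 20, 4), (30, 20, 27), (30, 20, 4), (33, 27, 29), (39, 27, 29), (39, 27, 33)}
Keep only column(s) bid2, bid: {(27, 30), (29, 33), (29, 39), (33, 39), (4, 27), (4, 30), (5, 18)}

{(27, 30), (29, 33), (29, 39), (33, 39), (4, 27), (4, 30), (5, 18)}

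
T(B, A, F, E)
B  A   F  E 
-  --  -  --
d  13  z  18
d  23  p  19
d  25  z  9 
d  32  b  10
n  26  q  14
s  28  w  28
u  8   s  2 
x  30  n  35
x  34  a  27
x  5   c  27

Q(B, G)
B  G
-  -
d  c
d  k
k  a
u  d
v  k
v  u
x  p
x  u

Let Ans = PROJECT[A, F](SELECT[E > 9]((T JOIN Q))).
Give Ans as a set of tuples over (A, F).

{(13, z), (23, p), (30, n), (32, b), (34, a), (5, c)}

T ⋈ Q (natural join on B): {(d, 13, z, 18, c), (d, 13, z, 18, k), (d, 23, p, 19, c), (d, 23, p, 19, k), (d, 25, z, 9, c), (d, 25, z, 9, k), (d, 32, b, 10, c), (d, 32, b, 10, k), (u, 8, s, 2, d), (x, 30, n, 35, p), (x, 30, n, 35, u), (x, 34, a, 27, p), (x, 34, a, 27, u), (x, 5, c, 27, p), (x, 5, c, 27, u)}
Filtering on E > 9 leaves {(d, 13, z, 18, c), (d, 13, z, 18, k), (d, 23, p, 19, c), (d, 23, p, 19, k), (d, 32, b, 10, c), (d, 32, b, 10, k), (x, 30, n, 35, p), (x, 30, n, 35, u), (x, 34, a, 27, p), (x, 34, a, 27, u), (x, 5, c, 27, p), (x, 5, c, 27, u)}.
π[A, F]: project onto (A, F) (6 duplicate(s) eliminated) → {(13, z), (23, p), (30, n), (32, b), (34, a), (5, c)}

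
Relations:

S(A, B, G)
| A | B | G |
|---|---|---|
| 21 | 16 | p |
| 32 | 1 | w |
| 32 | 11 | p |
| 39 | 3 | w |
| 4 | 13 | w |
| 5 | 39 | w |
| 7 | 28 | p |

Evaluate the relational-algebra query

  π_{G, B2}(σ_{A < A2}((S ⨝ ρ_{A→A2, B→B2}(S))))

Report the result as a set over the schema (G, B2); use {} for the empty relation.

ρ[A→A2, B→B2]: schema becomes (A2, B2, G); tuples unchanged.
Joining S and ρ_{A→A2, B→B2}(S) on G yields {(21, 16, p, 21, 16), (21, 16, p, 32, 11), (21, 16, p, 7, 28), (32, 1, w, 32, 1), (32, 1, w, 39, 3), (32, 1, w, 4, 13), (32, 1, w, 5, 39), (32, 11, p, 21, 16), (32, 11, p, 32, 11), (32, 11, p, 7, 28), (39, 3, w, 32, 1), (39, 3, w, 39, 3), (39, 3, w, 4, 13), (39, 3, w, 5, 39), (4, 13, w, 32, 1), (4, 13, w, 39, 3), (4, 13, w, 4, 13), (4, 13, w, 5, 39), (5, 39, w, 32, 1), (5, 39, w, 39, 3), (5, 39, w, 4, 13), (5, 39, w, 5, 39), (7, 28, p, 21, 16), (7, 28, p, 32, 11), (7, 28, p, 7, 28)}.
Filtering on A < A2 leaves {(21, 16, p, 32, 11), (32, 1, w, 39, 3), (4, 13, w, 32, 1), (4, 13, w, 39, 3), (4, 13, w, 5, 39), (5, 39, w, 32, 1), (5, 39, w, 39, 3), (7, 28, p, 21, 16), (7, 28, p, 32, 11)}.
π_{G, B2} gives {(p, 11), (p, 16), (w, 1), (w, 3), (w, 39)} (4 duplicate(s) eliminated).

{(p, 11), (p, 16), (w, 1), (w, 3), (w, 39)}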